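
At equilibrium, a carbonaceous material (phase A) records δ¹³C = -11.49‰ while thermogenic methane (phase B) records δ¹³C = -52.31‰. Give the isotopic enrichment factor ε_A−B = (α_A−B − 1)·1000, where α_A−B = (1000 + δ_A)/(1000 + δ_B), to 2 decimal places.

α_A−B = (1000 + -11.49) / (1000 + -52.31) = 988.51 / 947.69 = 1.043073
ε_A−B = (1.043073 − 1) × 1000 = 43.073‰
(The approximation ε ≈ δ_A − δ_B would give 40.82‰.)

43.07‰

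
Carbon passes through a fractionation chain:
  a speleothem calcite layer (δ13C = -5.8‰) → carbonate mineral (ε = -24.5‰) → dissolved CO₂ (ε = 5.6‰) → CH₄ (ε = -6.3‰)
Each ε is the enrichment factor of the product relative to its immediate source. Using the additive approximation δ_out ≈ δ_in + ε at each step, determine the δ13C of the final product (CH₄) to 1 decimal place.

step 1: δ ≈ -5.8 + (-24.5) = -30.3‰
step 2: δ ≈ -30.3 + (5.6) = -24.7‰
step 3: δ ≈ -24.7 + (-6.3) = -31.0‰

-31.0‰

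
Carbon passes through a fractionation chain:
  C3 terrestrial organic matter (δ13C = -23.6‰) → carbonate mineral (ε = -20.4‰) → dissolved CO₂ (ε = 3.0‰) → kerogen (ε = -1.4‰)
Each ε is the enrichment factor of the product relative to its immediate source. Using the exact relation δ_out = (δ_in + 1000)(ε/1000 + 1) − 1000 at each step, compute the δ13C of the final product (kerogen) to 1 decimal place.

step 1: δ = (-23.60 + 1000)·(-20.4/1000 + 1) − 1000 = -43.52‰
step 2: δ = (-43.52 + 1000)·(3.0/1000 + 1) − 1000 = -40.65‰
step 3: δ = (-40.65 + 1000)·(-1.4/1000 + 1) − 1000 = -41.99‰

-42.0‰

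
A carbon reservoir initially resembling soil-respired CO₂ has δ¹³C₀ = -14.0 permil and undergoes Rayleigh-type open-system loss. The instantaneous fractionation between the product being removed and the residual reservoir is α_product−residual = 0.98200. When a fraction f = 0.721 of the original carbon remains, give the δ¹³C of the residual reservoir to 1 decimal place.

Rayleigh residual: δ_res = (δ₀ + 1000)·f^(α−1) − 1000
α − 1 = -0.01800
f^(α−1) = 0.721^(-0.01800) = 1.005905
δ_res = (-14.0 + 1000) × 1.005905 − 1000 = 991.823 − 1000 = -8.18 permil

-8.2 permil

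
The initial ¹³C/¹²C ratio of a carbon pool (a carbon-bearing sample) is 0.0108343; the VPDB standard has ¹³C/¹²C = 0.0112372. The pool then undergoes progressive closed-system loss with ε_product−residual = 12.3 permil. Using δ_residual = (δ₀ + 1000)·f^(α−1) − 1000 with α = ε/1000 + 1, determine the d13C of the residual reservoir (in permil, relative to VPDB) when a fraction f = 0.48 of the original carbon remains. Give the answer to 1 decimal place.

δ₀ = (0.0108343/0.0112372 − 1)×1000 = (0.964146 − 1)×1000 = -35.854 permil
α − 1 = ε/1000 = 0.0123
f^(α−1) = 0.48^(0.0123) = 0.991013
δ_res = (-35.854 + 1000) × 0.991013 − 1000 = 955.481 − 1000 = -44.52 permil

-44.5 permil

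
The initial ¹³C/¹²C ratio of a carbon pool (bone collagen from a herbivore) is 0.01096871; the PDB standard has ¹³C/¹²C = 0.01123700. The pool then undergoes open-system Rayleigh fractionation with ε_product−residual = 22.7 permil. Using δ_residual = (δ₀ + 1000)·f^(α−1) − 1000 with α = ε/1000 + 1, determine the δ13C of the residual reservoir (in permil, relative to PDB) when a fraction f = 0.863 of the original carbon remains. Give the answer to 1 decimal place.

-27.1 permil

δ₀ = (0.01096871/0.01123700 − 1)×1000 = (0.976124 − 1)×1000 = -23.876 permil
α − 1 = ε/1000 = 0.0227
f^(α−1) = 0.863^(0.0227) = 0.996661
δ_res = (-23.876 + 1000) × 0.996661 − 1000 = 972.865 − 1000 = -27.13 permil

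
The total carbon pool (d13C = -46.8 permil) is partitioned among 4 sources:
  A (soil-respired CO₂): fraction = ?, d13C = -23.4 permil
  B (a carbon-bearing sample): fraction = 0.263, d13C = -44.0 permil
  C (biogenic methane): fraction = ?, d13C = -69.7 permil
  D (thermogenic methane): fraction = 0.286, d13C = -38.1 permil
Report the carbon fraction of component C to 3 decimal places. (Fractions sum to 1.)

0.298

Let f_C and f_A be the unknown fractions; fractions sum to 1 so f_C + f_A = 0.451.
Mass balance: Σ fᵢ·δᵢ = δ_bulk ⇒ f_C·(-69.7) + f_A·(-23.4) = -46.8 − (-22.469) = -24.331
Substitute f_A = 0.451 − f_C:
f_C·(-69.7 − -23.4) = -24.331 − 0.451×(-23.4) = -13.778
f_C = -13.778 / -46.3 = 0.2976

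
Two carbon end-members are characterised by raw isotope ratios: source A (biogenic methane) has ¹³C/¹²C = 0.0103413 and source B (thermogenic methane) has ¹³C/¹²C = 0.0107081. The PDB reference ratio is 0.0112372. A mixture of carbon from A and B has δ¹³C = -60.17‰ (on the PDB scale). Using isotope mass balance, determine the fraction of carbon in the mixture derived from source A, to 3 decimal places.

0.401

δ_A = (0.0103413/0.0112372 − 1)×1000 = (0.920274 − 1)×1000 = -79.726‰
δ_B = (0.0107081/0.0112372 − 1)×1000 = (0.952915 − 1)×1000 = -47.085‰
f_A = (δ_mix − δ_B)/(δ_A − δ_B) = (-60.17 − (-47.085))/(-79.726 − (-47.085))
f_A = -13.085 / -32.642 = 0.4009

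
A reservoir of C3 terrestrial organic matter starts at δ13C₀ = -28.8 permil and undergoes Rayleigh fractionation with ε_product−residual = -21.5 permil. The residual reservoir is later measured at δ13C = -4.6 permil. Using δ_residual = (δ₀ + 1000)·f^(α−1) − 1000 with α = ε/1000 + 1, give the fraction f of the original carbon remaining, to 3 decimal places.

0.318

α − 1 = ε/1000 = -0.0215
(δ_res + 1000)/(δ₀ + 1000) = (-4.6 + 1000)/(-28.8 + 1000) = 995.4/971.2 = 1.024918
f = 1.024918^(1/-0.0215) = exp(ln(1.024918)/-0.0215) = exp(0.02461/-0.0215)
f = exp(-1.1448) = 0.3183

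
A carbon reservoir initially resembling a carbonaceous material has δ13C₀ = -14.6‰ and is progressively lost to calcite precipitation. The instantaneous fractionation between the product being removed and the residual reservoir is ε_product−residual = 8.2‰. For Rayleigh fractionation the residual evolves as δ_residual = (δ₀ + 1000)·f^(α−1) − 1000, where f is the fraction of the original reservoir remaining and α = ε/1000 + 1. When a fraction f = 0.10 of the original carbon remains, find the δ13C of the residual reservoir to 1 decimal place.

-33.0‰

Rayleigh residual: δ_res = (δ₀ + 1000)·f^(α−1) − 1000
α = ε/1000 + 1 = 1.00820, so α − 1 = 0.00820
f^(α−1) = 0.10^(0.00820) = 0.981296
δ_res = (-14.6 + 1000) × 0.981296 − 1000 = 966.969 − 1000 = -33.03‰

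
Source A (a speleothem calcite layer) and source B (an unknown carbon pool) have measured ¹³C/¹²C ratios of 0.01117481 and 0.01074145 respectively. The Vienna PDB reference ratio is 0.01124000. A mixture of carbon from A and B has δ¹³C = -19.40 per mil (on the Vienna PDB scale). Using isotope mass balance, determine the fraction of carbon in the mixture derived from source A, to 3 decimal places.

δ_A = (0.01117481/0.01124000 − 1)×1000 = (0.994200 − 1)×1000 = -5.800 per mil
δ_B = (0.01074145/0.01124000 − 1)×1000 = (0.955645 − 1)×1000 = -44.355 per mil
f_A = (δ_mix − δ_B)/(δ_A − δ_B) = (-19.40 − (-44.355))/(-5.800 − (-44.355))
f_A = 24.955 / 38.555 = 0.6473

0.647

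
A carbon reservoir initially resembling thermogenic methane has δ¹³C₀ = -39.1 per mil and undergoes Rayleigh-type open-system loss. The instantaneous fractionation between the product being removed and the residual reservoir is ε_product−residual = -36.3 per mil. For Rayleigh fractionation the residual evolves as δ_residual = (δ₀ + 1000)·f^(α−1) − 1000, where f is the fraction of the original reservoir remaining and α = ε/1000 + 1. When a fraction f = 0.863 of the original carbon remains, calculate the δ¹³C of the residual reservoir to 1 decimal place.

Rayleigh residual: δ_res = (δ₀ + 1000)·f^(α−1) − 1000
α = ε/1000 + 1 = 0.96370, so α − 1 = -0.03630
f^(α−1) = 0.863^(-0.03630) = 1.005363
δ_res = (-39.1 + 1000) × 1.005363 − 1000 = 966.053 − 1000 = -33.95 per mil

-33.9 per mil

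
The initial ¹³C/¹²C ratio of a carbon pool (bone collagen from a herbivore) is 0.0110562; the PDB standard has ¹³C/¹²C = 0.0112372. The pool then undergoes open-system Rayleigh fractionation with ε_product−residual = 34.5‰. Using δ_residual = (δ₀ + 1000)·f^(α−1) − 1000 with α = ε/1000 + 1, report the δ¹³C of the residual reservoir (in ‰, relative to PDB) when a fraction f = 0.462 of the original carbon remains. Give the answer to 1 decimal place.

-42.0‰

δ₀ = (0.0110562/0.0112372 − 1)×1000 = (0.983893 − 1)×1000 = -16.107‰
α − 1 = ε/1000 = 0.0345
f^(α−1) = 0.462^(0.0345) = 0.973711
δ_res = (-16.107 + 1000) × 0.973711 − 1000 = 958.027 − 1000 = -41.97‰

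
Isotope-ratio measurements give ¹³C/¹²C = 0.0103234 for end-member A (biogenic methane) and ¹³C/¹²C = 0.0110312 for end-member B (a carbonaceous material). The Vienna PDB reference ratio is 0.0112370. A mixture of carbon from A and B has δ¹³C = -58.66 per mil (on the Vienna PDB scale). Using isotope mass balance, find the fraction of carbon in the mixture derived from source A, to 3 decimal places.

δ_A = (0.0103234/0.0112370 − 1)×1000 = (0.918697 − 1)×1000 = -81.303 per mil
δ_B = (0.0110312/0.0112370 − 1)×1000 = (0.981686 − 1)×1000 = -18.314 per mil
f_A = (δ_mix − δ_B)/(δ_A − δ_B) = (-58.66 − (-18.314))/(-81.303 − (-18.314))
f_A = -40.346 / -62.988 = 0.6405

0.641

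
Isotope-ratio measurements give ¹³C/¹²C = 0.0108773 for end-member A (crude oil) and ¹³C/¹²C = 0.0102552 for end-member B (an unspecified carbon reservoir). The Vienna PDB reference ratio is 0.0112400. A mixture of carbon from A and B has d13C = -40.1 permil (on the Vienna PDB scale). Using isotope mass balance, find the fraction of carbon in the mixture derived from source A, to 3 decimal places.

δ_A = (0.0108773/0.0112400 − 1)×1000 = (0.967731 − 1)×1000 = -32.269 permil
δ_B = (0.0102552/0.0112400 − 1)×1000 = (0.912384 − 1)×1000 = -87.616 permil
f_A = (δ_mix − δ_B)/(δ_A − δ_B) = (-40.1 − (-87.616))/(-32.269 − (-87.616))
f_A = 47.516 / 55.347 = 0.8585

0.859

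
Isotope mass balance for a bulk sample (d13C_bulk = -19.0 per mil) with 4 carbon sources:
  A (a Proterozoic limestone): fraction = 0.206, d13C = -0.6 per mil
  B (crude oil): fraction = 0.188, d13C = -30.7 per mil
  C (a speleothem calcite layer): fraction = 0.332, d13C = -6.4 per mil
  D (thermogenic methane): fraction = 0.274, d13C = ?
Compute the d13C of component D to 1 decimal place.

-40.1 per mil

Isotope mass balance: δ_bulk = Σ fᵢ·δᵢ.
-19.0 = 0.206×(-0.6) + 0.188×(-30.7) + 0.332×(-6.4) + 0.274×δ_D
0.274·δ_D = -19.0 − (-8.020) = -10.980
δ_D = -10.980 / 0.274 = -40.07 per mil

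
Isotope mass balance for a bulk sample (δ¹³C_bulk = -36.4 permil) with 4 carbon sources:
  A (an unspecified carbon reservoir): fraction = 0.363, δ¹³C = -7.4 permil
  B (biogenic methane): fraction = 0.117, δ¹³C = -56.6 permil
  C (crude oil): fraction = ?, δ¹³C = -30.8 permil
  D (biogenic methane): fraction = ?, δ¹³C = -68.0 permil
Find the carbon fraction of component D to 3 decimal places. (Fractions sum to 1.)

Let f_D and f_C be the unknown fractions; fractions sum to 1 so f_D + f_C = 0.520.
Mass balance: Σ fᵢ·δᵢ = δ_bulk ⇒ f_D·(-68.0) + f_C·(-30.8) = -36.4 − (-9.308) = -27.092
Substitute f_C = 0.520 − f_D:
f_D·(-68.0 − -30.8) = -27.092 − 0.520×(-30.8) = -11.076
f_D = -11.076 / -37.2 = 0.2977

0.298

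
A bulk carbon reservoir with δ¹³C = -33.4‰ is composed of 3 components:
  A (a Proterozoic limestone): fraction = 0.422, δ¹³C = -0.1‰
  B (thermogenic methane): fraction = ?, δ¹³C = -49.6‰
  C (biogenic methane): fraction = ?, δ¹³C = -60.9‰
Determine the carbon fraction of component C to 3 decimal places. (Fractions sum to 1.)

0.415

Let f_C and f_B be the unknown fractions; fractions sum to 1 so f_C + f_B = 0.578.
Mass balance: Σ fᵢ·δᵢ = δ_bulk ⇒ f_C·(-60.9) + f_B·(-49.6) = -33.4 − (-0.042) = -33.358
Substitute f_B = 0.578 − f_C:
f_C·(-60.9 − -49.6) = -33.358 − 0.578×(-49.6) = -4.689
f_C = -4.689 / -11.3 = 0.4150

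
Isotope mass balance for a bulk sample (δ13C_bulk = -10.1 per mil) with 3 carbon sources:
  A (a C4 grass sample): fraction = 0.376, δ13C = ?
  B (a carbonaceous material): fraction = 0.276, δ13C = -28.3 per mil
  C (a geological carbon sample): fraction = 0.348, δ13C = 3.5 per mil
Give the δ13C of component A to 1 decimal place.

-9.3 per mil

Isotope mass balance: δ_bulk = Σ fᵢ·δᵢ.
-10.1 = 0.376×δ_A + 0.276×(-28.3) + 0.348×(3.5)
0.376·δ_A = -10.1 − (-6.593) = -3.507
δ_A = -3.507 / 0.376 = -9.33 per mil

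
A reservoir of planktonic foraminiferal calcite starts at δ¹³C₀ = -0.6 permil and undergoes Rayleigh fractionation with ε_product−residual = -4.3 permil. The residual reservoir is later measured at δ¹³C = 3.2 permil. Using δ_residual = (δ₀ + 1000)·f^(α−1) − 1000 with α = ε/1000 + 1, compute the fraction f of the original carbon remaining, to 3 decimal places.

0.414

α − 1 = ε/1000 = -0.0043
(δ_res + 1000)/(δ₀ + 1000) = (3.2 + 1000)/(-0.6 + 1000) = 1003.2/999.4 = 1.003802
f = 1.003802^(1/-0.0043) = exp(ln(1.003802)/-0.0043) = exp(0.00380/-0.0043)
f = exp(-0.8826) = 0.4137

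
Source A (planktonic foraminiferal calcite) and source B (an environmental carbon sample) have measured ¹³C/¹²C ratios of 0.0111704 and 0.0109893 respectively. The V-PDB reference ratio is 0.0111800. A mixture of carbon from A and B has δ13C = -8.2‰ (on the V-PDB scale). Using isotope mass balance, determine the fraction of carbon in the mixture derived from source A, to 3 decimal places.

0.547

δ_A = (0.0111704/0.0111800 − 1)×1000 = (0.999141 − 1)×1000 = -0.859‰
δ_B = (0.0109893/0.0111800 − 1)×1000 = (0.982943 − 1)×1000 = -17.057‰
f_A = (δ_mix − δ_B)/(δ_A − δ_B) = (-8.2 − (-17.057))/(-0.859 − (-17.057))
f_A = 8.857 / 16.199 = 0.5468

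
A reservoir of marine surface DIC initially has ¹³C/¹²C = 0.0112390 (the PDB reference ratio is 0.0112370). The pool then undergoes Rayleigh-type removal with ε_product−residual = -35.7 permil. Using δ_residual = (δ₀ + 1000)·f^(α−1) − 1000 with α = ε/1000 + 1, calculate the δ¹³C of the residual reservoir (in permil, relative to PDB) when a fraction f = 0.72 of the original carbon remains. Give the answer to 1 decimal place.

12.0 permil

δ₀ = (0.0112390/0.0112370 − 1)×1000 = (1.000178 − 1)×1000 = 0.178 permil
α − 1 = ε/1000 = -0.0357
f^(α−1) = 0.72^(-0.0357) = 1.011797
δ_res = (0.178 + 1000) × 1.011797 − 1000 = 1011.977 − 1000 = 11.98 permil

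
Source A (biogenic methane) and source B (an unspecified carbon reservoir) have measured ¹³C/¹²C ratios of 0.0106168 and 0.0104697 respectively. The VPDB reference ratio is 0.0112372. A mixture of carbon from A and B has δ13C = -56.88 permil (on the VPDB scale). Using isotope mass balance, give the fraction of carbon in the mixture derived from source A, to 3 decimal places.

0.872

δ_A = (0.0106168/0.0112372 − 1)×1000 = (0.944791 − 1)×1000 = -55.209 permil
δ_B = (0.0104697/0.0112372 − 1)×1000 = (0.931700 − 1)×1000 = -68.300 permil
f_A = (δ_mix − δ_B)/(δ_A − δ_B) = (-56.88 − (-68.300))/(-55.209 − (-68.300))
f_A = 11.420 / 13.090 = 0.8724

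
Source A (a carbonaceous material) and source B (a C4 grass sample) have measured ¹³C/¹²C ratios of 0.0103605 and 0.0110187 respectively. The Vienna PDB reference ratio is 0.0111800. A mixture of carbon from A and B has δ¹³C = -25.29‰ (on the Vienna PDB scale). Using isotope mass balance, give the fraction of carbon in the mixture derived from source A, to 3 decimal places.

δ_A = (0.0103605/0.0111800 − 1)×1000 = (0.926699 − 1)×1000 = -73.301‰
δ_B = (0.0110187/0.0111800 − 1)×1000 = (0.985572 − 1)×1000 = -14.428‰
f_A = (δ_mix − δ_B)/(δ_A − δ_B) = (-25.29 − (-14.428))/(-73.301 − (-14.428))
f_A = -10.862 / -58.873 = 0.1845

0.185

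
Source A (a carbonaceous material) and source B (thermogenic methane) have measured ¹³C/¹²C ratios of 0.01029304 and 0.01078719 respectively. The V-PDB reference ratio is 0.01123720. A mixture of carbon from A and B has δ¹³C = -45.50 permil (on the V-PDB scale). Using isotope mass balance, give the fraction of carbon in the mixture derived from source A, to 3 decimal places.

0.124

δ_A = (0.01029304/0.01123720 − 1)×1000 = (0.915979 − 1)×1000 = -84.021 permil
δ_B = (0.01078719/0.01123720 − 1)×1000 = (0.959954 − 1)×1000 = -40.046 permil
f_A = (δ_mix − δ_B)/(δ_A − δ_B) = (-45.50 − (-40.046))/(-84.021 − (-40.046))
f_A = -5.454 / -43.974 = 0.1240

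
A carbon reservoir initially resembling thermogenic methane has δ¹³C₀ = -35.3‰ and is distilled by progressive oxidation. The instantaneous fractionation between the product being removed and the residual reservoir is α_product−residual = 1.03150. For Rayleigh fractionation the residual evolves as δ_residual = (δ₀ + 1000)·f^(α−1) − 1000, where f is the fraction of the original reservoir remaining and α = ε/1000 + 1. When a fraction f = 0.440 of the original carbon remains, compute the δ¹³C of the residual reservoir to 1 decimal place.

-59.9‰

Rayleigh residual: δ_res = (δ₀ + 1000)·f^(α−1) − 1000
α − 1 = 0.03150
f^(α−1) = 0.440^(0.03150) = 0.974471
δ_res = (-35.3 + 1000) × 0.974471 − 1000 = 940.072 − 1000 = -59.93‰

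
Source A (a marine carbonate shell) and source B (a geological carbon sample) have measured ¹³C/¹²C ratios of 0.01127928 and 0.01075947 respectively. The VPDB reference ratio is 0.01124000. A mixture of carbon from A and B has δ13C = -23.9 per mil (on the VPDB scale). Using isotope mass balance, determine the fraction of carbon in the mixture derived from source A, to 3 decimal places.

0.408

δ_A = (0.01127928/0.01124000 − 1)×1000 = (1.003495 − 1)×1000 = 3.495 per mil
δ_B = (0.01075947/0.01124000 − 1)×1000 = (0.957248 − 1)×1000 = -42.752 per mil
f_A = (δ_mix − δ_B)/(δ_A − δ_B) = (-23.9 − (-42.752))/(3.495 − (-42.752))
f_A = 18.852 / 46.246 = 0.4076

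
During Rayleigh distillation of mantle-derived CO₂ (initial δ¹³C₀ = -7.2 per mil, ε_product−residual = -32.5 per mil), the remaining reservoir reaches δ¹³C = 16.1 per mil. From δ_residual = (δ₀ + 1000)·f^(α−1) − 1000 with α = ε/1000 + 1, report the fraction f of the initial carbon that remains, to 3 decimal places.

0.490

α − 1 = ε/1000 = -0.0325
(δ_res + 1000)/(δ₀ + 1000) = (16.1 + 1000)/(-7.2 + 1000) = 1016.1/992.8 = 1.023469
f = 1.023469^(1/-0.0325) = exp(ln(1.023469)/-0.0325) = exp(0.02320/-0.0325)
f = exp(-0.7138) = 0.4898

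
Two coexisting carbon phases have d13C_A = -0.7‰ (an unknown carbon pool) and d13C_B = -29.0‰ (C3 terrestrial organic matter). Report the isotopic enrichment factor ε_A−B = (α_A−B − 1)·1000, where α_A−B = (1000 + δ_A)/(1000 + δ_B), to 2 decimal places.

29.15‰

α_A−B = (1000 + -0.7) / (1000 + -29.0) = 999.3 / 971.0 = 1.029145
ε_A−B = (1.029145 − 1) × 1000 = 29.145‰
(The approximation ε ≈ δ_A − δ_B would give 28.3‰.)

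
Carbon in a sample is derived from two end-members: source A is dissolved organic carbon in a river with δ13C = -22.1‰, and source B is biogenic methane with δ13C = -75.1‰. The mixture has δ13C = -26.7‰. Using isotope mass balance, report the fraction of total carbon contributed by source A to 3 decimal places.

δ_mix = f_A·δ_A + (1 − f_A)·δ_B  ⇒  f_A = (δ_mix − δ_B)/(δ_A − δ_B)
f_A = (-26.7 − (-75.1)) / (-22.1 − (-75.1))
f_A = 48.4 / 53.0 = 0.9132

0.913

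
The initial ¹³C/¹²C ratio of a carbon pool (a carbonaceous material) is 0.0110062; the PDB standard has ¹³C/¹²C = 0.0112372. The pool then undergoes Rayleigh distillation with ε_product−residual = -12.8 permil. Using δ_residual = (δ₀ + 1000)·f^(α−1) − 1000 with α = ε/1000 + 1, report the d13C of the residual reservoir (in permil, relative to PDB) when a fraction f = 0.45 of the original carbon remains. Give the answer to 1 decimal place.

-10.5 permil

δ₀ = (0.0110062/0.0112372 − 1)×1000 = (0.979443 − 1)×1000 = -20.557 permil
α − 1 = ε/1000 = -0.0128
f^(α−1) = 0.45^(-0.0128) = 1.010273
δ_res = (-20.557 + 1000) × 1.010273 − 1000 = 989.505 − 1000 = -10.49 permil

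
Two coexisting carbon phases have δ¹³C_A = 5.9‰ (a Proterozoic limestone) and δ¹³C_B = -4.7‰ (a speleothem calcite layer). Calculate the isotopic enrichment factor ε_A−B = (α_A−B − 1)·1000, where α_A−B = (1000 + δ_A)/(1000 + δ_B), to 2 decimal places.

α_A−B = (1000 + 5.9) / (1000 + -4.7) = 1005.9 / 995.3 = 1.010650
ε_A−B = (1.010650 − 1) × 1000 = 10.650‰
(The approximation ε ≈ δ_A − δ_B would give 10.6‰.)

10.65‰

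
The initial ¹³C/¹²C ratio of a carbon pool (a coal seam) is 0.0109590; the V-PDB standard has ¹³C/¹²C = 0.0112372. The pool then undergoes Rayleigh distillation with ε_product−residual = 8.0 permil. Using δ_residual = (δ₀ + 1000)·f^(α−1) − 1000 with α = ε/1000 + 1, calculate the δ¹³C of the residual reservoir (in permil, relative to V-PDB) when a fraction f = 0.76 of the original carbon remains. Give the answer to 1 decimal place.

-26.9 permil

δ₀ = (0.0109590/0.0112372 − 1)×1000 = (0.975243 − 1)×1000 = -24.757 permil
α − 1 = ε/1000 = 0.0080
f^(α−1) = 0.76^(0.0080) = 0.997807
δ_res = (-24.757 + 1000) × 0.997807 − 1000 = 973.104 − 1000 = -26.90 permil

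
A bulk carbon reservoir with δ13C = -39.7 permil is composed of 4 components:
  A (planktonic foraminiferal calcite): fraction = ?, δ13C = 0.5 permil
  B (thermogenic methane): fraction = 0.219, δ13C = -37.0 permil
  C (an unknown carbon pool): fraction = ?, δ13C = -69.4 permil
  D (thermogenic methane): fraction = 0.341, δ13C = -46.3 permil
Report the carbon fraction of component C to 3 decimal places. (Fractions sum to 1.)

Let f_C and f_A be the unknown fractions; fractions sum to 1 so f_C + f_A = 0.440.
Mass balance: Σ fᵢ·δᵢ = δ_bulk ⇒ f_C·(-69.4) + f_A·(0.5) = -39.7 − (-23.891) = -15.809
Substitute f_A = 0.440 − f_C:
f_C·(-69.4 − 0.5) = -15.809 − 0.440×(0.5) = -16.029
f_C = -16.029 / -69.9 = 0.2293

0.229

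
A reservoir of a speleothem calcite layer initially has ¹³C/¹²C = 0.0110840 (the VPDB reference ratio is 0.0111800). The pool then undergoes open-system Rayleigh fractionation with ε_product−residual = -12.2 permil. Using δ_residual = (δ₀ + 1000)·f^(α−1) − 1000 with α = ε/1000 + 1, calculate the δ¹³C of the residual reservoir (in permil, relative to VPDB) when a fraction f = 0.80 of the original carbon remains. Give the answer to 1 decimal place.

δ₀ = (0.0110840/0.0111800 − 1)×1000 = (0.991413 − 1)×1000 = -8.587 permil
α − 1 = ε/1000 = -0.0122
f^(α−1) = 0.80^(-0.0122) = 1.002726
δ_res = (-8.587 + 1000) × 1.002726 − 1000 = 994.116 − 1000 = -5.88 permil

-5.9 permil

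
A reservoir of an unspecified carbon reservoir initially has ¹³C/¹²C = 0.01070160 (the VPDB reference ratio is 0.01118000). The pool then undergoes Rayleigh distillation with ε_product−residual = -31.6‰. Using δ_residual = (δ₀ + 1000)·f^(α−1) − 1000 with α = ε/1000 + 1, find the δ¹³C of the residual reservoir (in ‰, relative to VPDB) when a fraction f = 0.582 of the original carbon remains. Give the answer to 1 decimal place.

-26.3‰

δ₀ = (0.01070160/0.01118000 − 1)×1000 = (0.957209 − 1)×1000 = -42.791‰
α − 1 = ε/1000 = -0.0316
f^(α−1) = 0.582^(-0.0316) = 1.017252
δ_res = (-42.791 + 1000) × 1.017252 − 1000 = 973.723 − 1000 = -26.28‰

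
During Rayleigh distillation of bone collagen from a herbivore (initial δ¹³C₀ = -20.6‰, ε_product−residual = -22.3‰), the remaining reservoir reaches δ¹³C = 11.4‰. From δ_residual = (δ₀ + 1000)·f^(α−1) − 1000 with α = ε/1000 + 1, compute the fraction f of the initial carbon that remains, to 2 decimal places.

α − 1 = ε/1000 = -0.0223
(δ_res + 1000)/(δ₀ + 1000) = (11.4 + 1000)/(-20.6 + 1000) = 1011.4/979.4 = 1.032673
f = 1.032673^(1/-0.0223) = exp(ln(1.032673)/-0.0223) = exp(0.03215/-0.0223)
f = exp(-1.4417) = 0.2365

0.24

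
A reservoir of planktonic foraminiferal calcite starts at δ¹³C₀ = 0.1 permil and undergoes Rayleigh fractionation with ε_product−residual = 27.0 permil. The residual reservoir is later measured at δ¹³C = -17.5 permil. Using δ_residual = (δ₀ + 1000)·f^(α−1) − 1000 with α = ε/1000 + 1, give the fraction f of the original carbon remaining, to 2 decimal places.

α − 1 = ε/1000 = 0.0270
(δ_res + 1000)/(δ₀ + 1000) = (-17.5 + 1000)/(0.1 + 1000) = 982.5/1000.1 = 0.982402
f = 0.982402^(1/0.0270) = exp(ln(0.982402)/0.0270) = exp(-0.01775/0.0270)
f = exp(-0.6576) = 0.5181

0.52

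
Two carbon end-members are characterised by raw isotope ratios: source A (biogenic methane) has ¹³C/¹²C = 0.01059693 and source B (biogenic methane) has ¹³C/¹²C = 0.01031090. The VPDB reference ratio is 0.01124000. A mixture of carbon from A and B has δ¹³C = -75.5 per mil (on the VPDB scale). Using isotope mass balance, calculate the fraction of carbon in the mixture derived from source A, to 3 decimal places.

0.281

δ_A = (0.01059693/0.01124000 − 1)×1000 = (0.942787 − 1)×1000 = -57.213 per mil
δ_B = (0.01031090/0.01124000 − 1)×1000 = (0.917340 − 1)×1000 = -82.660 per mil
f_A = (δ_mix − δ_B)/(δ_A − δ_B) = (-75.5 − (-82.660))/(-57.213 − (-82.660))
f_A = 7.160 / 25.448 = 0.2814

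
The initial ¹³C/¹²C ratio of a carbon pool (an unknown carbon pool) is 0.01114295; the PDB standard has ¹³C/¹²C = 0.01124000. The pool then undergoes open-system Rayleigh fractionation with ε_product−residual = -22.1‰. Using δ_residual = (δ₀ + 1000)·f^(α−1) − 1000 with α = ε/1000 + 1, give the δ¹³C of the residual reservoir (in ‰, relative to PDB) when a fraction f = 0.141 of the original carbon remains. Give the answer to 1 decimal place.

35.2‰

δ₀ = (0.01114295/0.01124000 − 1)×1000 = (0.991366 − 1)×1000 = -8.634‰
α − 1 = ε/1000 = -0.0221
f^(α−1) = 0.141^(-0.0221) = 1.044245
δ_res = (-8.634 + 1000) × 1.044245 − 1000 = 1035.228 − 1000 = 35.23‰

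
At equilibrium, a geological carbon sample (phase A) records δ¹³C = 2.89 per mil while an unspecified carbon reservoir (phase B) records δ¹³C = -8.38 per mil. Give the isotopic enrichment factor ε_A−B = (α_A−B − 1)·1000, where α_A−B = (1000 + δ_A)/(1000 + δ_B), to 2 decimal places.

11.37 per mil

α_A−B = (1000 + 2.89) / (1000 + -8.38) = 1002.89 / 991.62 = 1.011365
ε_A−B = (1.011365 − 1) × 1000 = 11.365 per mil
(The approximation ε ≈ δ_A − δ_B would give 11.27 per mil.)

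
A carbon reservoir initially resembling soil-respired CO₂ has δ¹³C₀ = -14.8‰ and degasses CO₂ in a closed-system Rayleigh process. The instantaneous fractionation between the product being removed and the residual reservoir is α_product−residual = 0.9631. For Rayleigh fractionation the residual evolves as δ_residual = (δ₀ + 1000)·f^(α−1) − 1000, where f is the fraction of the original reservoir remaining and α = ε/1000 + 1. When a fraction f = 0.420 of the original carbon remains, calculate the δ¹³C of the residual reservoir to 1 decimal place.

Rayleigh residual: δ_res = (δ₀ + 1000)·f^(α−1) − 1000
α − 1 = -0.03690
f^(α−1) = 0.420^(-0.03690) = 1.032529
δ_res = (-14.8 + 1000) × 1.032529 − 1000 = 1017.247 − 1000 = 17.25‰

17.2‰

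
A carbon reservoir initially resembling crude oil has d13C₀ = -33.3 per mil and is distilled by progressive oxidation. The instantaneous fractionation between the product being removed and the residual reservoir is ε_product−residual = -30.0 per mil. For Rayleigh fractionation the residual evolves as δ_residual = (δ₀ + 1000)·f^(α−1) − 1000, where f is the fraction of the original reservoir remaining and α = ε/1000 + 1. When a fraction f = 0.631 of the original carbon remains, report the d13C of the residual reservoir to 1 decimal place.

Rayleigh residual: δ_res = (δ₀ + 1000)·f^(α−1) − 1000
α = ε/1000 + 1 = 0.97000, so α − 1 = -0.03000
f^(α−1) = 0.631^(-0.03000) = 1.013909
δ_res = (-33.3 + 1000) × 1.013909 − 1000 = 980.146 − 1000 = -19.85 per mil

-19.9 per mil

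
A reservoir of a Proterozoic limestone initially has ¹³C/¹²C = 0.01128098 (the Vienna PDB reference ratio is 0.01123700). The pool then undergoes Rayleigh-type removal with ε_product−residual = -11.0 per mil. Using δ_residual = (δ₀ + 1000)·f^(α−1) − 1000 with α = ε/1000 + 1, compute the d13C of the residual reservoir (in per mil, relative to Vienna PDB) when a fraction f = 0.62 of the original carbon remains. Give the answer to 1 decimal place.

9.2 per mil

δ₀ = (0.01128098/0.01123700 − 1)×1000 = (1.003914 − 1)×1000 = 3.914 per mil
α − 1 = ε/1000 = -0.0110
f^(α−1) = 0.62^(-0.0110) = 1.005272
δ_res = (3.914 + 1000) × 1.005272 − 1000 = 1009.207 − 1000 = 9.21 per mil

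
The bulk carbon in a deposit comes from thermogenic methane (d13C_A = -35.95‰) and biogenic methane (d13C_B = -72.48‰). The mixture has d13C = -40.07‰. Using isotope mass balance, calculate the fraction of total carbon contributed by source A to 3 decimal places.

0.887

δ_mix = f_A·δ_A + (1 − f_A)·δ_B  ⇒  f_A = (δ_mix − δ_B)/(δ_A − δ_B)
f_A = (-40.07 − (-72.48)) / (-35.95 − (-72.48))
f_A = 32.41 / 36.53 = 0.8872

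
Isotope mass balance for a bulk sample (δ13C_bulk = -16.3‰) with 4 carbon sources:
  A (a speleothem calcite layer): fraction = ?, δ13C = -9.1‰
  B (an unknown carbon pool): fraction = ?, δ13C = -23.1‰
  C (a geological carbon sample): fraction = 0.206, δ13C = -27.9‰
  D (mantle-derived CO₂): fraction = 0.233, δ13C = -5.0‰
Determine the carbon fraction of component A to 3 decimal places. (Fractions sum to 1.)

0.255

Let f_A and f_B be the unknown fractions; fractions sum to 1 so f_A + f_B = 0.561.
Mass balance: Σ fᵢ·δᵢ = δ_bulk ⇒ f_A·(-9.1) + f_B·(-23.1) = -16.3 − (-6.912) = -9.388
Substitute f_B = 0.561 − f_A:
f_A·(-9.1 − -23.1) = -9.388 − 0.561×(-23.1) = 3.571
f_A = 3.571 / 14.0 = 0.2551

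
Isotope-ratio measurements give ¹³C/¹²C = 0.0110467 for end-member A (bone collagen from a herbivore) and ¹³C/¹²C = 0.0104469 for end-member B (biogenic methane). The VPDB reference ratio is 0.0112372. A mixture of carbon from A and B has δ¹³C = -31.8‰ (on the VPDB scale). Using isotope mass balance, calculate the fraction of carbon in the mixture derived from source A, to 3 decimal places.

δ_A = (0.0110467/0.0112372 − 1)×1000 = (0.983047 − 1)×1000 = -16.953‰
δ_B = (0.0104469/0.0112372 − 1)×1000 = (0.929671 − 1)×1000 = -70.329‰
f_A = (δ_mix − δ_B)/(δ_A − δ_B) = (-31.8 − (-70.329))/(-16.953 − (-70.329))
f_A = 38.529 / 53.376 = 0.7218

0.722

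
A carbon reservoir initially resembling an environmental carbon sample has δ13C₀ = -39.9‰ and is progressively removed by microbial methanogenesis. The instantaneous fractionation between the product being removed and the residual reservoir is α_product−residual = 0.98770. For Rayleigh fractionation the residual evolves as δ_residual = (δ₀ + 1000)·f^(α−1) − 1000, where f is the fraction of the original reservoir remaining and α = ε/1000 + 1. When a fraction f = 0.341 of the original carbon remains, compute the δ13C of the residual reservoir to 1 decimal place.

Rayleigh residual: δ_res = (δ₀ + 1000)·f^(α−1) − 1000
α − 1 = -0.01230
f^(α−1) = 0.341^(-0.01230) = 1.013321
δ_res = (-39.9 + 1000) × 1.013321 − 1000 = 972.890 − 1000 = -27.11‰

-27.1‰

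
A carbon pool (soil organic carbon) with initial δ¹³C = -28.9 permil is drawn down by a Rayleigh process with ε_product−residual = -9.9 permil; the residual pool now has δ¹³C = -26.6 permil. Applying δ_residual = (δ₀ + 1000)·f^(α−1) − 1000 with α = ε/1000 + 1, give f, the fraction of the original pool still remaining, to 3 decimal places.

0.787

α − 1 = ε/1000 = -0.0099
(δ_res + 1000)/(δ₀ + 1000) = (-26.6 + 1000)/(-28.9 + 1000) = 973.4/971.1 = 1.002368
f = 1.002368^(1/-0.0099) = exp(ln(1.002368)/-0.0099) = exp(0.00237/-0.0099)
f = exp(-0.2390) = 0.7875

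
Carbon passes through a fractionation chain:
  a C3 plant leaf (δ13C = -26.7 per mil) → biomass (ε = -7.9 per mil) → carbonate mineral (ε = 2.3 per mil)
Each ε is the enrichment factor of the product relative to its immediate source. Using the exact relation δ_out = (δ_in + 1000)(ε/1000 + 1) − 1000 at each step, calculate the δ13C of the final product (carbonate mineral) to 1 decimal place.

step 1: δ = (-26.70 + 1000)·(-7.9/1000 + 1) − 1000 = -34.39 per mil
step 2: δ = (-34.39 + 1000)·(2.3/1000 + 1) − 1000 = -32.17 per mil

-32.2 per mil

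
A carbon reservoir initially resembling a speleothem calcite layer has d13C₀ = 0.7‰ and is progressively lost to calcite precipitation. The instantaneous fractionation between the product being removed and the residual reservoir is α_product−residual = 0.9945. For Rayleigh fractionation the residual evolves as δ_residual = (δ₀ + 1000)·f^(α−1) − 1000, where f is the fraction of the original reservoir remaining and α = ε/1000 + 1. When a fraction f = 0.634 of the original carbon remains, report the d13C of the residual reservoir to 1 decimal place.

Rayleigh residual: δ_res = (δ₀ + 1000)·f^(α−1) − 1000
α − 1 = -0.00550
f^(α−1) = 0.634^(-0.00550) = 1.002510
δ_res = (0.7 + 1000) × 1.002510 − 1000 = 1003.211 − 1000 = 3.21‰

3.2‰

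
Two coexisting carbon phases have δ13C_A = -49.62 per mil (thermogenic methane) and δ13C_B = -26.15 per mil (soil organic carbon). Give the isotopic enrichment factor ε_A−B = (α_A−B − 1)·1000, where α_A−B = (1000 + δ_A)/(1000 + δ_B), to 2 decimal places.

-24.10 per mil

α_A−B = (1000 + -49.62) / (1000 + -26.15) = 950.38 / 973.85 = 0.975900
ε_A−B = (0.975900 − 1) × 1000 = -24.100 per mil
(The approximation ε ≈ δ_A − δ_B would give -23.47 per mil.)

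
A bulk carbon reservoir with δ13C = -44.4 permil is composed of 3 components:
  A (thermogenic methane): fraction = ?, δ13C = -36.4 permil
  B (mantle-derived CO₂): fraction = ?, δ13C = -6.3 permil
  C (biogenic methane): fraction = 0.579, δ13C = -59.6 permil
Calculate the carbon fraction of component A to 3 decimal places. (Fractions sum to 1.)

Let f_A and f_B be the unknown fractions; fractions sum to 1 so f_A + f_B = 0.421.
Mass balance: Σ fᵢ·δᵢ = δ_bulk ⇒ f_A·(-36.4) + f_B·(-6.3) = -44.4 − (-34.508) = -9.892
Substitute f_B = 0.421 − f_A:
f_A·(-36.4 − -6.3) = -9.892 − 0.421×(-6.3) = -7.239
f_A = -7.239 / -30.1 = 0.2405

0.241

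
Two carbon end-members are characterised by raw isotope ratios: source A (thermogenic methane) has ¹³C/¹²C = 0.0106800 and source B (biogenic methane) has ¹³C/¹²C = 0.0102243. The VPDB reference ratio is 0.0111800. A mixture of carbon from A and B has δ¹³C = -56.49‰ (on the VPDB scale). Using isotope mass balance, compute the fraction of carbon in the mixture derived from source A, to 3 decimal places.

δ_A = (0.0106800/0.0111800 − 1)×1000 = (0.955277 − 1)×1000 = -44.723‰
δ_B = (0.0102243/0.0111800 − 1)×1000 = (0.914517 − 1)×1000 = -85.483‰
f_A = (δ_mix − δ_B)/(δ_A − δ_B) = (-56.49 − (-85.483))/(-44.723 − (-85.483))
f_A = 28.993 / 40.760 = 0.7113

0.711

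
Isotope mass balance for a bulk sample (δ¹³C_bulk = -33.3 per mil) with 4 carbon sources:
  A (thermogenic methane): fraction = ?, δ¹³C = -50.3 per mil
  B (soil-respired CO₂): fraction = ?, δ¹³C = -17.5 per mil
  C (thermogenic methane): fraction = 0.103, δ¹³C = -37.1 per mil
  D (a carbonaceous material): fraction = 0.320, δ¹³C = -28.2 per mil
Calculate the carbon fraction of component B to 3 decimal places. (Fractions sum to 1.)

Let f_B and f_A be the unknown fractions; fractions sum to 1 so f_B + f_A = 0.577.
Mass balance: Σ fᵢ·δᵢ = δ_bulk ⇒ f_B·(-17.5) + f_A·(-50.3) = -33.3 − (-12.845) = -20.455
Substitute f_A = 0.577 − f_B:
f_B·(-17.5 − -50.3) = -20.455 − 0.577×(-50.3) = 8.568
f_B = 8.568 / 32.8 = 0.2612

0.261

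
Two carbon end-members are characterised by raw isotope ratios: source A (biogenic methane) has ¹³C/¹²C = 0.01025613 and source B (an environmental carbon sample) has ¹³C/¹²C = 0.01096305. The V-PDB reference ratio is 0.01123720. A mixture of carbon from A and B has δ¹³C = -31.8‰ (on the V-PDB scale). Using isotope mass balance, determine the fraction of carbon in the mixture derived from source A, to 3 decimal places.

0.118

δ_A = (0.01025613/0.01123720 − 1)×1000 = (0.912694 − 1)×1000 = -87.306‰
δ_B = (0.01096305/0.01123720 − 1)×1000 = (0.975603 − 1)×1000 = -24.397‰
f_A = (δ_mix − δ_B)/(δ_A − δ_B) = (-31.8 − (-24.397))/(-87.306 − (-24.397))
f_A = -7.403 / -62.909 = 0.1177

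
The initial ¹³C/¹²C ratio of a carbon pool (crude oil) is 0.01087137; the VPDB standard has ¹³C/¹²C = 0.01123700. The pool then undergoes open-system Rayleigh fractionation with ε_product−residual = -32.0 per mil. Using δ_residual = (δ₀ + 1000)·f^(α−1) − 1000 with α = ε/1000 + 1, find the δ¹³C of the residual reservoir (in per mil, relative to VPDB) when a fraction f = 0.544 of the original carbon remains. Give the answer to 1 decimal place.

-13.5 per mil

δ₀ = (0.01087137/0.01123700 − 1)×1000 = (0.967462 − 1)×1000 = -32.538 per mil
α − 1 = ε/1000 = -0.0320
f^(α−1) = 0.544^(-0.0320) = 1.019673
δ_res = (-32.538 + 1000) × 1.019673 − 1000 = 986.495 − 1000 = -13.51 per mil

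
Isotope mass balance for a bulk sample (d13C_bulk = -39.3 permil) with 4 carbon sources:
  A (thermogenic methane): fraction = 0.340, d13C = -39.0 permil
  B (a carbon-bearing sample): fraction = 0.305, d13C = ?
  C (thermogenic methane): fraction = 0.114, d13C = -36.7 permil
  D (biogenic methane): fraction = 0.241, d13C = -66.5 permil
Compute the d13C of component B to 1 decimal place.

-19.1 permil

Isotope mass balance: δ_bulk = Σ fᵢ·δᵢ.
-39.3 = 0.340×(-39.0) + 0.305×δ_B + 0.114×(-36.7) + 0.241×(-66.5)
0.305·δ_B = -39.3 − (-33.470) = -5.830
δ_B = -5.830 / 0.305 = -19.11 permil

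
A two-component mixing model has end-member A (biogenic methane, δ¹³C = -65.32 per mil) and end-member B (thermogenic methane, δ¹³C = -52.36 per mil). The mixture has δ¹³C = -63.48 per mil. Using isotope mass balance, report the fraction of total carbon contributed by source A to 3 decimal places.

0.858

δ_mix = f_A·δ_A + (1 − f_A)·δ_B  ⇒  f_A = (δ_mix − δ_B)/(δ_A − δ_B)
f_A = (-63.48 − (-52.36)) / (-65.32 − (-52.36))
f_A = -11.12 / -12.96 = 0.8580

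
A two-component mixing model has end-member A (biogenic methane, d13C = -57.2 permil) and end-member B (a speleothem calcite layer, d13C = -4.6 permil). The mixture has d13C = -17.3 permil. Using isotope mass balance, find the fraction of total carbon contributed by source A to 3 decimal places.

0.241

δ_mix = f_A·δ_A + (1 − f_A)·δ_B  ⇒  f_A = (δ_mix − δ_B)/(δ_A − δ_B)
f_A = (-17.3 − (-4.6)) / (-57.2 − (-4.6))
f_A = -12.7 / -52.6 = 0.2414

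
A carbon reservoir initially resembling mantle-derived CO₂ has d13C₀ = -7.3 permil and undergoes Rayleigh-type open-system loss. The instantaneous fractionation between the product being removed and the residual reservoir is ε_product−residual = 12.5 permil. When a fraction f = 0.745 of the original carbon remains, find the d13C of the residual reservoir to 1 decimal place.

-10.9 permil

Rayleigh residual: δ_res = (δ₀ + 1000)·f^(α−1) − 1000
α = ε/1000 + 1 = 1.01250, so α − 1 = 0.01250
f^(α−1) = 0.745^(0.01250) = 0.996327
δ_res = (-7.3 + 1000) × 0.996327 − 1000 = 989.054 − 1000 = -10.95 permil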